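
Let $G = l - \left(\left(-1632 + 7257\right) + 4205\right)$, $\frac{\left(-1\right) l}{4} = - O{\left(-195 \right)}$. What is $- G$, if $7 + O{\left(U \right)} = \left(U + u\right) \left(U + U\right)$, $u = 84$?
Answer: $-163302$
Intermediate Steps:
$O{\left(U \right)} = -7 + 2 U \left(84 + U\right)$ ($O{\left(U \right)} = -7 + \left(U + 84\right) \left(U + U\right) = -7 + \left(84 + U\right) 2 U = -7 + 2 U \left(84 + U\right)$)
$l = 173132$ ($l = - 4 \left(- (-7 + 2 \left(-195\right)^{2} + 168 \left(-195\right))\right) = - 4 \left(- (-7 + 2 \cdot 38025 - 32760)\right) = - 4 \left(- (-7 + 76050 - 32760)\right) = - 4 \left(\left(-1\right) 43283\right) = \left(-4\right) \left(-43283\right) = 173132$)
$G = 163302$ ($G = 173132 - \left(\left(-1632 + 7257\right) + 4205\right) = 173132 - \left(5625 + 4205\right) = 173132 - 9830 = 163302$)
$- G = \left(-1\right) 163302 = -163302$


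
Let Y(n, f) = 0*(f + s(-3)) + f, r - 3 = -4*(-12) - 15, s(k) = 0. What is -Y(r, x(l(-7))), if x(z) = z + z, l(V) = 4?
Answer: -8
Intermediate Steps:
r = 36 (r = 3 + (-4*(-12) - 15) = 3 + (48 - 15) = 3 + 33 = 36)
x(z) = 2*z
Y(n, f) = f (Y(n, f) = 0*(f + 0) + f = 0*f + f = 0 + f = f)
-Y(r, x(l(-7))) = -2*4 = -1*8 = -8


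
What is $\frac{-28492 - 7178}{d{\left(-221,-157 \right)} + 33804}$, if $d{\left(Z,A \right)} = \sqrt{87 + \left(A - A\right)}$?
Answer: $- \frac{401929560}{380903443} + \frac{11890 \sqrt{87}}{380903443} \approx -1.0549$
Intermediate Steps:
$d{\left(Z,A \right)} = \sqrt{87}$ ($d{\left(Z,A \right)} = \sqrt{87 + 0} = \sqrt{87}$)
$\frac{-28492 - 7178}{d{\left(-221,-157 \right)} + 33804} = \frac{-28492 - 7178}{\sqrt{87} + 33804} = - \frac{35670}{33804 + \sqrt{87}}$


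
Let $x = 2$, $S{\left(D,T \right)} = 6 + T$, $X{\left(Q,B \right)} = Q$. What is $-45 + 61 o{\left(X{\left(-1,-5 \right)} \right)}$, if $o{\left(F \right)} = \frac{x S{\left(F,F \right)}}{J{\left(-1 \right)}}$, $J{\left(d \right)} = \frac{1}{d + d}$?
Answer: $-1265$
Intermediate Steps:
$J{\left(d \right)} = \frac{1}{2 d}$
$o{\left(F \right)} = -24 - 4 F$ ($o{\left(F \right)} = \frac{2 \left(6 + F\right)}{\frac{1}{2} \frac{1}{-1}} = \frac{12 + 2 F}{\frac{1}{2} \left(-1\right)} = \frac{12 + 2 F}{- \frac{1}{2}} = \left(12 + 2 F\right) \left(-2\right) = -24 - 4 F$)
$-45 + 61 o{\left(X{\left(-1,-5 \right)} \right)} = -45 + 61 \left(-24 - -4\right) = -45 + 61 \left(-24 + 4\right) = -45 + 61 \left(-20\right) = -45 - 1220 = -1265$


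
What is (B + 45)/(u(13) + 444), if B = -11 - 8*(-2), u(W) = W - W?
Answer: 25/222 ≈ 0.11261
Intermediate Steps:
u(W) = 0
B = 5 (B = -11 + 16 = 5)
(B + 45)/(u(13) + 444) = (5 + 45)/(0 + 444) = 50/444 = 50*(1/444) = 25/222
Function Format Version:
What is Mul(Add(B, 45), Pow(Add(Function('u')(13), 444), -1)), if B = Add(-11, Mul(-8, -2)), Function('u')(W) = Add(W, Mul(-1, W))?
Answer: Rational(25, 222) ≈ 0.11261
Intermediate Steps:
Function('u')(W) = 0
B = 5 (B = Add(-11, 16) = 5)
Mul(Add(B, 45), Pow(Add(Function('u')(13), 444), -1)) = Mul(Add(5, 45), Pow(Add(0, 444), -1)) = Mul(50, Pow(444, -1)) = Mul(50, Rational(1, 444)) = Rational(25, 222)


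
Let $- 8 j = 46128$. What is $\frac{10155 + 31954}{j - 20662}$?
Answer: $- \frac{42109}{26428} \approx -1.5933$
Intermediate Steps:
$j = -5766$ ($j = \left(- \frac{1}{8}\right) 46128 = -5766$)
$\frac{10155 + 31954}{j - 20662} = \frac{10155 + 31954}{-5766 - 20662} = \frac{42109}{-26428} = 42109 \left(- \frac{1}{26428}\right) = - \frac{42109}{26428}$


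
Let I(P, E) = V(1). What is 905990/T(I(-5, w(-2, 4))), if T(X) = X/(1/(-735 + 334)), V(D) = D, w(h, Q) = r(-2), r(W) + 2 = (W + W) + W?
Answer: -905990/401 ≈ -2259.3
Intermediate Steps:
r(W) = -2 + 3*W (r(W) = -2 + ((W + W) + W) = -2 + (2*W + W) = -2 + 3*W)
w(h, Q) = -8 (w(h, Q) = -2 + 3*(-2) = -2 - 6 = -8)
I(P, E) = 1
T(X) = -401*X (T(X) = X/(1/(-401)) = X/(-1/401) = X*(-401) = -401*X)
905990/T(I(-5, w(-2, 4))) = 905990/((-401*1)) = 905990/(-401) = 905990*(-1/401) = -905990/401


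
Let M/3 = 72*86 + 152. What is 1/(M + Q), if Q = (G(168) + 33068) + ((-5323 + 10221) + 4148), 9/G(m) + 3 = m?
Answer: 55/3363033 ≈ 1.6354e-5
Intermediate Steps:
G(m) = 9/(-3 + m)
M = 19032 (M = 3*(72*86 + 152) = 3*(6192 + 152) = 3*6344 = 19032)
Q = 2316273/55 (Q = (9/(-3 + 168) + 33068) + ((-5323 + 10221) + 4148) = (9/165 + 33068) + (4898 + 4148) = (9*(1/165) + 33068) + 9046 = (3/55 + 33068) + 9046 = 1818743/55 + 9046 = 2316273/55 ≈ 42114.)
1/(M + Q) = 1/(19032 + 2316273/55) = 1/(3363033/55) = 55/3363033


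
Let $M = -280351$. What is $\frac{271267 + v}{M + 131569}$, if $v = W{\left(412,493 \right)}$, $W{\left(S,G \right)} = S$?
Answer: $- \frac{271679}{148782} \approx -1.826$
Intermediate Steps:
$v = 412$
$\frac{271267 + v}{M + 131569} = \frac{271267 + 412}{-280351 + 131569} = \frac{271679}{-148782} = 271679 \left(- \frac{1}{148782}\right) = - \frac{271679}{148782}$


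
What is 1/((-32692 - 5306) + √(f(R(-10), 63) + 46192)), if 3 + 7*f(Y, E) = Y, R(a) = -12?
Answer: -265986/10106612699 - √2263303/10106612699 ≈ -2.6467e-5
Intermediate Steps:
f(Y, E) = -3/7 + Y/7
1/((-32692 - 5306) + √(f(R(-10), 63) + 46192)) = 1/((-32692 - 5306) + √((-3/7 + (⅐)*(-12)) + 46192)) = 1/(-37998 + √((-3/7 - 12/7) + 46192)) = 1/(-37998 + √(-15/7 + 46192)) = 1/(-37998 + √(323329/7)) = 1/(-37998 + √2263303/7)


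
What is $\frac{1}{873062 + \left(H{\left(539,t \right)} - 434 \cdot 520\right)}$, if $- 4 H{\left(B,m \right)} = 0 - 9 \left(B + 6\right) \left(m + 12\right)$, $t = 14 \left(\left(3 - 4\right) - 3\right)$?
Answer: $\frac{1}{593427} \approx 1.6851 \cdot 10^{-6}$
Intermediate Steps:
$t = -56$ ($t = 14 \left(-1 - 3\right) = 14 \left(-4\right) = -56$)
$H{\left(B,m \right)} = \frac{9 \left(6 + B\right) \left(12 + m\right)}{4}$ ($H{\left(B,m \right)} = - \frac{0 - 9 \left(B + 6\right) \left(m + 12\right)}{4} = - \frac{0 - 9 \left(6 + B\right) \left(12 + m\right)}{4} = - \frac{\left(-9\right) \left(6 + B\right) \left(12 + m\right)}{4} = \frac{9 \left(6 + B\right) \left(12 + m\right)}{4}$)
$\frac{1}{873062 + \left(H{\left(539,t \right)} - 434 \cdot 520\right)} = \frac{1}{873062 + \left(\left(162 + 27 \cdot 539 + \frac{27}{2} \left(-56\right) + \frac{9}{4} \cdot 539 \left(-56\right)\right) - 434 \cdot 520\right)} = \frac{1}{873062 + \left(\left(162 + 14553 - 756 - 67914\right) - 225680\right)} = \frac{1}{873062 - 279635} = \frac{1}{593427}$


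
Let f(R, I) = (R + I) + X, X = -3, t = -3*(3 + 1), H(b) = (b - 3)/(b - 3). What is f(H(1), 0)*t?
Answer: 24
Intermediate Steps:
H(b) = 1 (H(b) = (-3 + b)/(-3 + b) = 1)
t = -12 (t = -3*4 = -12)
f(R, I) = -3 + I + R (f(R, I) = (R + I) - 3 = (I + R) - 3 = -3 + I + R)
f(H(1), 0)*t = (-3 + 0 + 1)*(-12) = -2*(-12) = 24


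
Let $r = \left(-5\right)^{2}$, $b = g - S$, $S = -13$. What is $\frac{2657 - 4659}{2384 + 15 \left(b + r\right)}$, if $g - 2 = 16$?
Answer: $- \frac{77}{124} \approx -0.62097$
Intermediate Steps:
$g = 18$ ($g = 2 + 16 = 18$)
$b = 31$ ($b = 18 - -13 = 18 + 13 = 31$)
$r = 25$
$\frac{2657 - 4659}{2384 + 15 \left(b + r\right)} = \frac{2657 - 4659}{2384 + 15 \left(31 + 25\right)} = - \frac{2002}{2384 + 15 \cdot 56} = - \frac{2002}{2384 + 840} = - \frac{2002}{3224} = \left(-2002\right) \frac{1}{3224} = - \frac{77}{124}$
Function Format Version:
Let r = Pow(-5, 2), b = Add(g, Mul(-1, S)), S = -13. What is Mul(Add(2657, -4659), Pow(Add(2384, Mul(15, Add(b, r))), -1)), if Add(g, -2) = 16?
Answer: Rational(-77, 124) ≈ -0.62097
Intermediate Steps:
g = 18 (g = Add(2, 16) = 18)
b = 31 (b = Add(18, Mul(-1, -13)) = Add(18, 13) = 31)
r = 25
Mul(Add(2657, -4659), Pow(Add(2384, Mul(15, Add(b, r))), -1)) = Mul(Add(2657, -4659), Pow(Add(2384, Mul(15, Add(31, 25))), -1)) = Mul(-2002, Pow(Add(2384, Mul(15, 56)), -1)) = Mul(-2002, Pow(Add(2384, 840), -1)) = Mul(-2002, Pow(3224, -1)) = Mul(-2002, Rational(1, 3224)) = Rational(-77, 124)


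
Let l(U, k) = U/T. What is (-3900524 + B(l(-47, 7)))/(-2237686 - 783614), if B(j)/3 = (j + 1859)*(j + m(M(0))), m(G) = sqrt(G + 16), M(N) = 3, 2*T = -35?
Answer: 2379883531/1850546250 - 65159*sqrt(19)/35248500 ≈ 1.2780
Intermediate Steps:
T = -35/2 (T = (1/2)*(-35) = -35/2 ≈ -17.500)
l(U, k) = -2*U/35 (l(U, k) = U/(-35/2) = U*(-2/35) = -2*U/35)
m(G) = sqrt(16 + G)
B(j) = 3*(1859 + j)*(j + sqrt(19)) (B(j) = 3*((j + 1859)*(j + sqrt(16 + 3))) = 3*((1859 + j)*(j + sqrt(19))) = 3*(1859 + j)*(j + sqrt(19)))
(-3900524 + B(l(-47, 7)))/(-2237686 - 783614) = (-3900524 + (3*(-2/35*(-47))**2 + 5577*(-2/35*(-47)) + 5577*sqrt(19) + 3*(-2/35*(-47))*sqrt(19)))/(-2237686 - 783614) = (-3900524 + (3*(94/35)**2 + 5577*(94/35) + 5577*sqrt(19) + 3*(94/35)*sqrt(19)))/(-3021300) = (-3900524 + (3*(8836/1225) + 524238/35 + 5577*sqrt(19) + 282*sqrt(19)/35))*(-1/3021300) = (-3900524 + (26508/1225 + 524238/35 + 5577*sqrt(19) + 282*sqrt(19)/35))*(-1/3021300) = (-3900524 + (18374838/1225 + 195477*sqrt(19)/35))*(-1/3021300) = (-4759767062/1225 + 195477*sqrt(19)/35)*(-1/3021300) = 2379883531/1850546250 - 65159*sqrt(19)/35248500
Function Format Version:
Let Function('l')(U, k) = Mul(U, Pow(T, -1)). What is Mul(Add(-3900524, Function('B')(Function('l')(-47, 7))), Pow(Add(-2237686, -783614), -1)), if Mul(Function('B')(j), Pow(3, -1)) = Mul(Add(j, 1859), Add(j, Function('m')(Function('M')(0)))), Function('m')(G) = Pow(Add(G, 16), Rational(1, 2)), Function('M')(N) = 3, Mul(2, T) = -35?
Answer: Add(Rational(2379883531, 1850546250), Mul(Rational(-65159, 35248500), Pow(19, Rational(1, 2)))) ≈ 1.2780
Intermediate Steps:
T = Rational(-35, 2) (T = Mul(Rational(1, 2), -35) = Rational(-35, 2) ≈ -17.500)
Function('l')(U, k) = Mul(Rational(-2, 35), U) (Function('l')(U, k) = Mul(U, Pow(Rational(-35, 2), -1)) = Mul(U, Rational(-2, 35)) = Mul(Rational(-2, 35), U))
Function('m')(G) = Pow(Add(16, G), Rational(1, 2))
Function('B')(j) = Mul(3, Add(1859, j), Add(j, Pow(19, Rational(1, 2)))) (Function('B')(j) = Mul(3, Mul(Add(j, 1859), Add(j, Pow(Add(16, 3), Rational(1, 2))))) = Mul(3, Mul(Add(1859, j), Add(j, Pow(19, Rational(1, 2))))) = Mul(3, Add(1859, j), Add(j, Pow(19, Rational(1, 2)))))
Mul(Add(-3900524, Function('B')(Function('l')(-47, 7))), Pow(Add(-2237686, -783614), -1)) = Mul(Add(-3900524, Add(Mul(3, Pow(Mul(Rational(-2, 35), -47), 2)), Mul(5577, Mul(Rational(-2, 35), -47)), Mul(5577, Pow(19, Rational(1, 2))), Mul(3, Mul(Rational(-2, 35), -47), Pow(19, Rational(1, 2))))), Pow(Add(-2237686, -783614), -1)) = Mul(Add(-3900524, Add(Mul(3, Pow(Rational(94, 35), 2)), Mul(5577, Rational(94, 35)), Mul(5577, Pow(19, Rational(1, 2))), Mul(3, Rational(94, 35), Pow(19, Rational(1, 2))))), Pow(-3021300, -1)) = Mul(Add(-3900524, Add(Mul(3, Rational(8836, 1225)), Rational(524238, 35), Mul(5577, Pow(19, Rational(1, 2))), Mul(Rational(282, 35), Pow(19, Rational(1, 2))))), Rational(-1, 3021300)) = Mul(Add(-3900524, Add(Rational(26508, 1225), Rational(524238, 35), Mul(5577, Pow(19, Rational(1, 2))), Mul(Rational(282, 35), Pow(19, Rational(1, 2))))), Rational(-1, 3021300)) = Mul(Add(-3900524, Add(Rational(18374838, 1225), Mul(Rational(195477, 35), Pow(19, Rational(1, 2))))), Rational(-1, 3021300)) = Mul(Add(Rational(-4759767062, 1225), Mul(Rational(195477, 35), Pow(19, Rational(1, 2)))), Rational(-1, 3021300)) = Add(Rational(2379883531, 1850546250), Mul(Rational(-65159, 35248500), Pow(19, Rational(1, 2))))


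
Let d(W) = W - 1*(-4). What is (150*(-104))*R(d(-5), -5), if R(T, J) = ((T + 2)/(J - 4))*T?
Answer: -5200/3 ≈ -1733.3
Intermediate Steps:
d(W) = 4 + W (d(W) = W + 4 = 4 + W)
R(T, J) = T*(2 + T)/(-4 + J) (R(T, J) = ((2 + T)/(-4 + J))*T = T*(2 + T)/(-4 + J))
(150*(-104))*R(d(-5), -5) = (150*(-104))*((4 - 5)*(2 + (4 - 5))/(-4 - 5)) = -(-15600)*(2 - 1)/(-9) = -(-15600)*(-1)/9 = -15600*⅑ = -5200/3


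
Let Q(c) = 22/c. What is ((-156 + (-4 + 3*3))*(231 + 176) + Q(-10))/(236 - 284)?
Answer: 6402/5 ≈ 1280.4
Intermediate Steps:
((-156 + (-4 + 3*3))*(231 + 176) + Q(-10))/(236 - 284) = ((-156 + (-4 + 3*3))*(231 + 176) + 22/(-10))/(236 - 284) = ((-156 + (-4 + 9))*407 + 22*(-1/10))/(-48) = ((-156 + 5)*407 - 11/5)*(-1/48) = (-151*407 - 11/5)*(-1/48) = (-61457 - 11/5)*(-1/48) = -307296/5*(-1/48) = 6402/5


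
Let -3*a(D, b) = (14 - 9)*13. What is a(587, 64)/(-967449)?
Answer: 65/2902347 ≈ 2.2396e-5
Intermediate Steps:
a(D, b) = -65/3 (a(D, b) = -(14 - 9)*13/3 = -5*13/3 = -⅓*65 = -65/3)
a(587, 64)/(-967449) = -65/3/(-967449) = -65/3*(-1/967449) = 65/2902347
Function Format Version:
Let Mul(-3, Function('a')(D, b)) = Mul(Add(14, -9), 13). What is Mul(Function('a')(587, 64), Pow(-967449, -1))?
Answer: Rational(65, 2902347) ≈ 2.2396e-5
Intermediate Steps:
Function('a')(D, b) = Rational(-65, 3) (Function('a')(D, b) = Mul(Rational(-1, 3), Mul(Add(14, -9), 13)) = Mul(Rational(-1, 3), Mul(5, 13)) = Mul(Rational(-1, 3), 65) = Rational(-65, 3))
Mul(Function('a')(587, 64), Pow(-967449, -1)) = Mul(Rational(-65, 3), Pow(-967449, -1)) = Mul(Rational(-65, 3), Rational(-1, 967449)) = Rational(65, 2902347)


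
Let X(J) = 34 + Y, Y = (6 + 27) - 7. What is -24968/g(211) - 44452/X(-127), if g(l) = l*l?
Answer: -495136393/667815 ≈ -741.43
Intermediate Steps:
Y = 26 (Y = 33 - 7 = 26)
X(J) = 60 (X(J) = 34 + 26 = 60)
g(l) = l²
-24968/g(211) - 44452/X(-127) = -24968/(211²) - 44452/60 = -24968/44521 - 44452*1/60 = -24968*1/44521 - 11113/15 = -24968/44521 - 11113/15 = -495136393/667815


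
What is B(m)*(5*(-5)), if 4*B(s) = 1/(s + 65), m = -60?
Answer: -5/4 ≈ -1.2500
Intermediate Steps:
B(s) = 1/(4*(65 + s)) (B(s) = 1/(4*(s + 65)) = 1/(4*(65 + s)))
B(m)*(5*(-5)) = (1/(4*(65 - 60)))*(5*(-5)) = ((¼)/5)*(-25) = ((¼)*(⅕))*(-25) = (1/20)*(-25) = -5/4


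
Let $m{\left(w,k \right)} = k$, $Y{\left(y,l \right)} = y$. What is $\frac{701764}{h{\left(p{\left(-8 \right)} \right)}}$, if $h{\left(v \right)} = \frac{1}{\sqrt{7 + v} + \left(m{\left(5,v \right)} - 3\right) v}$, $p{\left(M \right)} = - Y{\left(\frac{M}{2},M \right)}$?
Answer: $2807056 + 701764 \sqrt{11} \approx 5.1345 \cdot 10^{6}$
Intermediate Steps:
$p{\left(M \right)} = - \frac{M}{2}$
$h{\left(v \right)} = \frac{1}{\sqrt{7 + v} + v \left(-3 + v\right)}$ ($h{\left(v \right)} = \frac{1}{\sqrt{7 + v} + \left(v - 3\right) v} = \frac{1}{\sqrt{7 + v} + \left(-3 + v\right) v} = \frac{1}{\sqrt{7 + v} + v \left(-3 + v\right)}$)
$\frac{701764}{h{\left(p{\left(-8 \right)} \right)}} = \frac{701764}{\frac{1}{\left(\left(- \frac{1}{2}\right) \left(-8\right)\right)^{2} + \sqrt{7 - -4} - 3 \left(\left(- \frac{1}{2}\right) \left(-8\right)\right)}} = \frac{701764}{\frac{1}{4^{2} + \sqrt{7 + 4} - 12}} = \frac{701764}{\frac{1}{16 + \sqrt{11} - 12}} = \frac{701764}{\frac{1}{4 + \sqrt{11}}} = 701764 \left(4 + \sqrt{11}\right) = 2807056 + 701764 \sqrt{11}$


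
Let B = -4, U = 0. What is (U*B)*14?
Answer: 0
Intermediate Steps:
(U*B)*14 = (0*(-4))*14 = 0*14 = 0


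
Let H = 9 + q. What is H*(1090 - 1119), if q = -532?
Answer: 15167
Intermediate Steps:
H = -523 (H = 9 - 532 = -523)
H*(1090 - 1119) = -523*(1090 - 1119) = -523*(-29) = 15167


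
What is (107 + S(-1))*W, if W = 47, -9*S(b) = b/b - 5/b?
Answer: 14993/3 ≈ 4997.7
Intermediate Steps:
S(b) = -1/9 + 5/(9*b) (S(b) = -(b/b - 5/b)/9 = -(1 - 5/b)/9 = -1/9 + 5/(9*b))
(107 + S(-1))*W = (107 + (1/9)*(5 - 1*(-1))/(-1))*47 = (107 + (1/9)*(-1)*(5 + 1))*47 = (107 + (1/9)*(-1)*6)*47 = (107 - 2/3)*47 = (319/3)*47 = 14993/3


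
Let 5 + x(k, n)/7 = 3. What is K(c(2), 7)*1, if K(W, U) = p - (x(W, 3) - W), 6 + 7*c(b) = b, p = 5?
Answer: 129/7 ≈ 18.429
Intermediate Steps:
c(b) = -6/7 + b/7
x(k, n) = -14 (x(k, n) = -35 + 7*3 = -35 + 21 = -14)
K(W, U) = 19 + W (K(W, U) = 5 - (-14 - W) = 5 + (14 + W) = 19 + W)
K(c(2), 7)*1 = (19 + (-6/7 + (⅐)*2))*1 = (19 + (-6/7 + 2/7))*1 = (19 - 4/7)*1 = (129/7)*1 = 129/7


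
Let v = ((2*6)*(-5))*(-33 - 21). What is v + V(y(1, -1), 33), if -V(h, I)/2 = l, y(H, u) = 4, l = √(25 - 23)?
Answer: 3240 - 2*√2 ≈ 3237.2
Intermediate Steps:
l = √2 ≈ 1.4142
V(h, I) = -2*√2
v = 3240 (v = (12*(-5))*(-54) = -60*(-54) = 3240)
v + V(y(1, -1), 33) = 3240 - 2*√2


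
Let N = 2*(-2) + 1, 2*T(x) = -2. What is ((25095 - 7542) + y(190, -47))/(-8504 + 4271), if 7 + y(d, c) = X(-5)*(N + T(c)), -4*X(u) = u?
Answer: -5847/1411 ≈ -4.1439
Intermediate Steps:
T(x) = -1 (T(x) = (½)*(-2) = -1)
X(u) = -u/4
N = -3 (N = -4 + 1 = -3)
y(d, c) = -12 (y(d, c) = -7 + (-¼*(-5))*(-3 - 1) = -7 + (5/4)*(-4) = -7 - 5 = -12)
((25095 - 7542) + y(190, -47))/(-8504 + 4271) = ((25095 - 7542) - 12)/(-8504 + 4271) = (17553 - 12)/(-4233) = 17541*(-1/4233) = -5847/1411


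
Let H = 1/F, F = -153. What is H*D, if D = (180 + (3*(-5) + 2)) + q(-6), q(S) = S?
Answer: -161/153 ≈ -1.0523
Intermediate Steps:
D = 161 (D = (180 + (3*(-5) + 2)) - 6 = (180 + (-15 + 2)) - 6 = (180 - 13) - 6 = 167 - 6 = 161)
H = -1/153 (H = 1/(-153) = -1/153 ≈ -0.0065359)
H*D = -1/153*161 = -161/153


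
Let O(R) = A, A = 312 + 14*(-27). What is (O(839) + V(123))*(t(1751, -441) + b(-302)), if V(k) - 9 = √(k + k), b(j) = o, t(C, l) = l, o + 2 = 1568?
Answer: -64125 + 1125*√246 ≈ -46480.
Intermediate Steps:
o = 1566 (o = -2 + 1568 = 1566)
A = -66 (A = 312 - 378 = -66)
b(j) = 1566
V(k) = 9 + √2*√k (V(k) = 9 + √(k + k) = 9 + √(2*k) = 9 + √2*√k)
O(R) = -66
(O(839) + V(123))*(t(1751, -441) + b(-302)) = (-66 + (9 + √2*√123))*(-441 + 1566) = (-66 + (9 + √246))*1125 = (-57 + √246)*1125 = -64125 + 1125*√246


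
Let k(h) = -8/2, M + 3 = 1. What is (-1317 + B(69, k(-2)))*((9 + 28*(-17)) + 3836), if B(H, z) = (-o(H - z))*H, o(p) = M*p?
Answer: 29502333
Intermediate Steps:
M = -2 (M = -3 + 1 = -2)
o(p) = -2*p
k(h) = -4 (k(h) = -8*½ = -4)
B(H, z) = H*(-2*z + 2*H) (B(H, z) = (-(-2)*(H - z))*H = (-(-2*H + 2*z))*H = (-2*z + 2*H)*H = H*(-2*z + 2*H))
(-1317 + B(69, k(-2)))*((9 + 28*(-17)) + 3836) = (-1317 + 2*69*(69 - 1*(-4)))*((9 + 28*(-17)) + 3836) = (-1317 + 2*69*(69 + 4))*((9 - 476) + 3836) = (-1317 + 2*69*73)*(-467 + 3836) = (-1317 + 10074)*3369 = 8757*3369 = 29502333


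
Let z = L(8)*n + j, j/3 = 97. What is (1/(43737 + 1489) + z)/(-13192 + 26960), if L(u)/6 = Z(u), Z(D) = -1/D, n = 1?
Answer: 26253695/1245343136 ≈ 0.021082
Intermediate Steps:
L(u) = -6/u (L(u) = 6*(-1/u) = -6/u)
j = 291 (j = 3*97 = 291)
z = 1161/4 (z = -6/8*1 + 291 = -6*1/8*1 + 291 = -3/4*1 + 291 = -3/4 + 291 = 1161/4 ≈ 290.25)
(1/(43737 + 1489) + z)/(-13192 + 26960) = (1/(43737 + 1489) + 1161/4)/(-13192 + 26960) = (1/45226 + 1161/4)/13768 = (1/45226 + 1161/4)*(1/13768) = (26253695/90452)*(1/13768) = 26253695/1245343136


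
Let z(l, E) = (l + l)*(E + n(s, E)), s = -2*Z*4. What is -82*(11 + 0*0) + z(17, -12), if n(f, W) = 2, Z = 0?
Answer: -1242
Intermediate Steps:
s = 0 (s = -2*0*4 = 0*4 = 0)
z(l, E) = 2*l*(2 + E) (z(l, E) = (l + l)*(E + 2) = (2*l)*(2 + E) = 2*l*(2 + E))
-82*(11 + 0*0) + z(17, -12) = -82*(11 + 0*0) + 2*17*(2 - 12) = -82*(11 + 0) + 2*17*(-10) = -82*11 - 340 = -902 - 340 = -1242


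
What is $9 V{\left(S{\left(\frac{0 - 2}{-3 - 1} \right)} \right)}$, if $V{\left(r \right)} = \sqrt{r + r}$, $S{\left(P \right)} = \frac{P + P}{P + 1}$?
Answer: $6 \sqrt{3} \approx 10.392$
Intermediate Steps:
$S{\left(P \right)} = \frac{2 P}{1 + P}$
$V{\left(r \right)} = \sqrt{2} \sqrt{r}$ ($V{\left(r \right)} = \sqrt{2 r} = \sqrt{2} \sqrt{r}$)
$9 V{\left(S{\left(\frac{0 - 2}{-3 - 1} \right)} \right)} = 9 \sqrt{2} \sqrt{\frac{2 \frac{0 - 2}{-3 - 1}}{1 + \frac{0 - 2}{-3 - 1}}} = 9 \sqrt{2} \sqrt{\frac{2 \left(- \frac{2}{-4}\right)}{1 - \frac{2}{-4}}} = 9 \sqrt{2} \sqrt{\frac{2 \left(\left(-2\right) \left(- \frac{1}{4}\right)\right)}{1 - - \frac{1}{2}}} = 9 \sqrt{2} \sqrt{2 \cdot \frac{1}{2} \frac{1}{1 + \frac{1}{2}}} = 9 \sqrt{2} \sqrt{2 \cdot \frac{1}{2} \frac{1}{\frac{3}{2}}} = 9 \sqrt{2} \sqrt{2 \cdot \frac{1}{2} \cdot \frac{2}{3}} = 9 \sqrt{2} \sqrt{\frac{2}{3}} = 9 \sqrt{2} \frac{\sqrt{6}}{3} = 9 \frac{2 \sqrt{3}}{3} = 6 \sqrt{3}$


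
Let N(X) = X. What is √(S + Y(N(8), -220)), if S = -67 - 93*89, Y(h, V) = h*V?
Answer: 2*I*√2526 ≈ 100.52*I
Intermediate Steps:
Y(h, V) = V*h
S = -8344 (S = -67 - 8277 = -8344)
√(S + Y(N(8), -220)) = √(-8344 - 220*8) = √(-8344 - 1760) = √(-10104) = 2*I*√2526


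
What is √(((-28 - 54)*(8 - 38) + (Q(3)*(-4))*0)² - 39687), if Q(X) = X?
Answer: √6011913 ≈ 2451.9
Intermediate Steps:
√(((-28 - 54)*(8 - 38) + (Q(3)*(-4))*0)² - 39687) = √(((-28 - 54)*(8 - 38) + (3*(-4))*0)² - 39687) = √((-82*(-30) - 12*0)² - 39687) = √((2460 + 0)² - 39687) = √(2460² - 39687) = √(6051600 - 39687) = √6011913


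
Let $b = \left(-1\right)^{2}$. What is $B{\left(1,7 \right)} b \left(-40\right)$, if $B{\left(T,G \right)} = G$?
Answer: $-280$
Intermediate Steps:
$b = 1$
$B{\left(1,7 \right)} b \left(-40\right) = 7 \cdot 1 \left(-40\right) = 7 \left(-40\right) = -280$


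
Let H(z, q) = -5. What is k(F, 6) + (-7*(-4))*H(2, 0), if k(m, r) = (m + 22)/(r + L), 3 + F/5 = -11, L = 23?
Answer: -4108/29 ≈ -141.66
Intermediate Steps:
F = -70 (F = -15 + 5*(-11) = -15 - 55 = -70)
k(m, r) = (22 + m)/(23 + r) (k(m, r) = (m + 22)/(r + 23) = (22 + m)/(23 + r))
k(F, 6) + (-7*(-4))*H(2, 0) = (22 - 70)/(23 + 6) - 7*(-4)*(-5) = -48/29 + 28*(-5) = (1/29)*(-48) - 140 = -48/29 - 140 = -4108/29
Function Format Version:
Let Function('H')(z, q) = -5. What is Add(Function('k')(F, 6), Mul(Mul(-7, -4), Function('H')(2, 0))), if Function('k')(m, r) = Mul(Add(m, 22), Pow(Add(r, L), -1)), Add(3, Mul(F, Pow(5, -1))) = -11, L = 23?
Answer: Rational(-4108, 29) ≈ -141.66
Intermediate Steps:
F = -70 (F = Add(-15, Mul(5, -11)) = Add(-15, -55) = -70)
Function('k')(m, r) = Mul(Pow(Add(23, r), -1), Add(22, m)) (Function('k')(m, r) = Mul(Add(m, 22), Pow(Add(r, 23), -1)) = Mul(Add(22, m), Pow(Add(23, r), -1)) = Mul(Pow(Add(23, r), -1), Add(22, m)))
Add(Function('k')(F, 6), Mul(Mul(-7, -4), Function('H')(2, 0))) = Add(Mul(Pow(Add(23, 6), -1), Add(22, -70)), Mul(Mul(-7, -4), -5)) = Add(Mul(Pow(29, -1), -48), Mul(28, -5)) = Add(Mul(Rational(1, 29), -48), -140) = Add(Rational(-48, 29), -140) = Rational(-4108, 29)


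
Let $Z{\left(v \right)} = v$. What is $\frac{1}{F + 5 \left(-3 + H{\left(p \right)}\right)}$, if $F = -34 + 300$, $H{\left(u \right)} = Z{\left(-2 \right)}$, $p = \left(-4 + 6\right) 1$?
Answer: $\frac{1}{241} \approx 0.0041494$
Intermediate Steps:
$p = 2$ ($p = 2 \cdot 1 = 2$)
$H{\left(u \right)} = -2$
$F = 266$
$\frac{1}{F + 5 \left(-3 + H{\left(p \right)}\right)} = \frac{1}{266 + 5 \left(-3 - 2\right)} = \frac{1}{266 + 5 \left(-5\right)} = \frac{1}{266 - 25} = \frac{1}{241}$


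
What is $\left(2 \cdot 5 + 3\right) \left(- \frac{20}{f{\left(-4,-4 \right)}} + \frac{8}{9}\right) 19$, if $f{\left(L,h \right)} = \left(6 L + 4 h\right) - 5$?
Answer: $\frac{988}{3} \approx 329.33$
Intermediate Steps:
$f{\left(L,h \right)} = -5 + 4 h + 6 L$ ($f{\left(L,h \right)} = \left(4 h + 6 L\right) - 5 = -5 + 4 h + 6 L$)
$\left(2 \cdot 5 + 3\right) \left(- \frac{20}{f{\left(-4,-4 \right)}} + \frac{8}{9}\right) 19 = \left(2 \cdot 5 + 3\right) \left(- \frac{20}{-5 + 4 \left(-4\right) + 6 \left(-4\right)} + \frac{8}{9}\right) 19 = \left(10 + 3\right) \left(- \frac{20}{-5 - 16 - 24} + 8 \cdot \frac{1}{9}\right) 19 = 13 \left(- \frac{20}{-45} + \frac{8}{9}\right) 19 = 13 \left(\left(-20\right) \left(- \frac{1}{45}\right) + \frac{8}{9}\right) 19 = 13 \left(\frac{4}{9} + \frac{8}{9}\right) 19 = 13 \cdot \frac{4}{3} \cdot 19 = \frac{52}{3} \cdot 19 = \frac{988}{3}$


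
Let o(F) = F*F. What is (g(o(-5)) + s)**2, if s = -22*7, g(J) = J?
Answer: 16641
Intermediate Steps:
o(F) = F**2
s = -154
(g(o(-5)) + s)**2 = ((-5)**2 - 154)**2 = (25 - 154)**2 = (-129)**2 = 16641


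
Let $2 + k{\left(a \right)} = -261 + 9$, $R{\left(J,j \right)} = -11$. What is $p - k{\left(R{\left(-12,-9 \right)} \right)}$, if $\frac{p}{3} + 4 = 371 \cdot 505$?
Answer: $562307$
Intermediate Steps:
$k{\left(a \right)} = -254$ ($k{\left(a \right)} = -2 + \left(-261 + 9\right) = -2 - 252 = -254$)
$p = 562053$ ($p = -12 + 3 \cdot 371 \cdot 505 = -12 + 3 \cdot 187355 = -12 + 562065 = 562053$)
$p - k{\left(R{\left(-12,-9 \right)} \right)} = 562053 - -254 = 562053 + 254 = 562307$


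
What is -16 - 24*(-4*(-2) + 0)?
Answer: -208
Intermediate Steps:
-16 - 24*(-4*(-2) + 0) = -16 - 24*(8 + 0) = -16 - 24*8 = -16 - 192 = -208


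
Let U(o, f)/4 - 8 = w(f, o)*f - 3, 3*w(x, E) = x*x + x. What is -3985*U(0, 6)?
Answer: -1418660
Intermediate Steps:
w(x, E) = x/3 + x²/3 (w(x, E) = (x*x + x)/3 = (x² + x)/3 = (x + x²)/3 = x/3 + x²/3)
U(o, f) = 20 + 4*f²*(1 + f)/3 (U(o, f) = 32 + 4*((f*(1 + f)/3)*f - 3) = 32 + 4*(f²*(1 + f)/3 - 3) = 32 + 4*(-3 + f²*(1 + f)/3) = 32 + (-12 + 4*f²*(1 + f)/3) = 20 + 4*f²*(1 + f)/3)
-3985*U(0, 6) = -3985*(20 + (4/3)*6²*(1 + 6)) = -3985*(20 + (4/3)*36*7) = -3985*(20 + 336) = -3985*356 = -1418660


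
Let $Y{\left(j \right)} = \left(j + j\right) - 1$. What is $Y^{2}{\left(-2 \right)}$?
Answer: $25$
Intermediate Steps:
$Y{\left(j \right)} = -1 + 2 j$ ($Y{\left(j \right)} = 2 j - 1 = -1 + 2 j$)
$Y^{2}{\left(-2 \right)} = \left(-1 + 2 \left(-2\right)\right)^{2} = \left(-1 - 4\right)^{2} = \left(-5\right)^{2} = 25$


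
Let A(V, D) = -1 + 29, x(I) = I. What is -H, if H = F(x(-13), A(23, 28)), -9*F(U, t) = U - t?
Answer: -41/9 ≈ -4.5556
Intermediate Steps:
A(V, D) = 28
F(U, t) = -U/9 + t/9 (F(U, t) = -(U - t)/9 = -U/9 + t/9)
H = 41/9 (H = -⅑*(-13) + (⅑)*28 = 13/9 + 28/9 = 41/9 ≈ 4.5556)
-H = -1*41/9 = -41/9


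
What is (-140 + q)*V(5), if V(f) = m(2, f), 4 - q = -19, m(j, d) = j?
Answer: -234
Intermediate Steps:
q = 23 (q = 4 - 1*(-19) = 4 + 19 = 23)
V(f) = 2
(-140 + q)*V(5) = (-140 + 23)*2 = -117*2 = -234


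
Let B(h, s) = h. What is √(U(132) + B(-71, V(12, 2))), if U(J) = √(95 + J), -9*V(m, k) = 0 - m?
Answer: √(-71 + √227) ≈ 7.4789*I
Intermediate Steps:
V(m, k) = m/9 (V(m, k) = -(0 - m)/9 = -(-1)*m/9 = m/9)
√(U(132) + B(-71, V(12, 2))) = √(√(95 + 132) - 71) = √(√227 - 71) = √(-71 + √227)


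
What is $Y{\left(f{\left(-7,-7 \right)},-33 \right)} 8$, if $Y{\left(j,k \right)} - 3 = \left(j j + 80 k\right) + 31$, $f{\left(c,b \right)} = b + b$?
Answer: $-19280$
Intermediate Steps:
$f{\left(c,b \right)} = 2 b$
$Y{\left(j,k \right)} = 34 + j^{2} + 80 k$ ($Y{\left(j,k \right)} = 3 + \left(\left(j j + 80 k\right) + 31\right) = 3 + \left(\left(j^{2} + 80 k\right) + 31\right) = 3 + \left(31 + j^{2} + 80 k\right) = 34 + j^{2} + 80 k$)
$Y{\left(f{\left(-7,-7 \right)},-33 \right)} 8 = \left(34 + \left(2 \left(-7\right)\right)^{2} + 80 \left(-33\right)\right) 8 = \left(34 + \left(-14\right)^{2} - 2640\right) 8 = \left(34 + 196 - 2640\right) 8 = \left(-2410\right) 8 = -19280$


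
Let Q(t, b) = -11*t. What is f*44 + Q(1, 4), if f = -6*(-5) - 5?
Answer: 1089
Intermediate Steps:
f = 25 (f = 30 - 5 = 25)
f*44 + Q(1, 4) = 25*44 - 11*1 = 1100 - 11 = 1089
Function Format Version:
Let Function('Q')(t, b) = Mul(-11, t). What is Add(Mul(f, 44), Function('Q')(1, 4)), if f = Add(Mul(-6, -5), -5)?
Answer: 1089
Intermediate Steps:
f = 25 (f = Add(30, -5) = 25)
Add(Mul(f, 44), Function('Q')(1, 4)) = Add(Mul(25, 44), Mul(-11, 1)) = Add(1100, -11) = 1089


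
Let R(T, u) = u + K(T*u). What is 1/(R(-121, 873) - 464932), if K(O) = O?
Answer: -1/569692 ≈ -1.7553e-6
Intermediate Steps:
R(T, u) = u + T*u
1/(R(-121, 873) - 464932) = 1/(873*(1 - 121) - 464932) = 1/(873*(-120) - 464932) = 1/(-104760 - 464932) = 1/(-569692) = -1/569692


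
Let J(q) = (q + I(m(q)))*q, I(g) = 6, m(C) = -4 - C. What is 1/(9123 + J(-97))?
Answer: 1/17950 ≈ 5.5710e-5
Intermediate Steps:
J(q) = q*(6 + q) (J(q) = (q + 6)*q = (6 + q)*q = q*(6 + q))
1/(9123 + J(-97)) = 1/(9123 - 97*(6 - 97)) = 1/(9123 - 97*(-91)) = 1/(9123 + 8827) = 1/17950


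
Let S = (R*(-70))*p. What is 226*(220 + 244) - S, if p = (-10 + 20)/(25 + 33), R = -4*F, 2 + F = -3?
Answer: 3048056/29 ≈ 1.0511e+5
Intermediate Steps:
F = -5 (F = -2 - 3 = -5)
R = 20 (R = -4*(-5) = 20)
p = 5/29 (p = 10/58 = 10*(1/58) = 5/29 ≈ 0.17241)
S = -7000/29 (S = (20*(-70))*(5/29) = -1400*5/29 = -7000/29 ≈ -241.38)
226*(220 + 244) - S = 226*(220 + 244) - 1*(-7000/29) = 226*464 + 7000/29 = 104864 + 7000/29 = 3048056/29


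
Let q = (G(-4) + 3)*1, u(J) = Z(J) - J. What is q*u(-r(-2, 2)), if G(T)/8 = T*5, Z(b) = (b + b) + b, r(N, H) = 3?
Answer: 942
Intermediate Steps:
Z(b) = 3*b (Z(b) = 2*b + b = 3*b)
G(T) = 40*T (G(T) = 8*(T*5) = 8*(5*T) = 40*T)
u(J) = 2*J (u(J) = 3*J - J = 2*J)
q = -157 (q = (40*(-4) + 3)*1 = (-160 + 3)*1 = -157*1 = -157)
q*u(-r(-2, 2)) = -314*(-1*3) = -314*(-3) = -157*(-6) = 942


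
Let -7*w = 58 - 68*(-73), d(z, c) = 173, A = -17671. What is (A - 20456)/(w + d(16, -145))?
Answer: 266889/3811 ≈ 70.031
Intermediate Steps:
w = -5022/7 (w = -(58 - 68*(-73))/7 = -(58 + 4964)/7 = -⅐*5022 = -5022/7 ≈ -717.43)
(A - 20456)/(w + d(16, -145)) = (-17671 - 20456)/(-5022/7 + 173) = -38127/(-3811/7) = -38127*(-7/3811) = 266889/3811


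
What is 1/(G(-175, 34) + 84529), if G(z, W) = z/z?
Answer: 1/84530 ≈ 1.1830e-5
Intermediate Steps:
G(z, W) = 1
1/(G(-175, 34) + 84529) = 1/(1 + 84529) = 1/84530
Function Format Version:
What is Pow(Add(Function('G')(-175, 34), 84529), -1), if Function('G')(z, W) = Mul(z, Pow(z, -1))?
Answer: Rational(1, 84530) ≈ 1.1830e-5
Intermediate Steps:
Function('G')(z, W) = 1
Pow(Add(Function('G')(-175, 34), 84529), -1) = Pow(Add(1, 84529), -1) = Pow(84530, -1) = Rational(1, 84530)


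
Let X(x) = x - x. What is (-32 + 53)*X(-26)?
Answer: 0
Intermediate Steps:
X(x) = 0
(-32 + 53)*X(-26) = (-32 + 53)*0 = 21*0 = 0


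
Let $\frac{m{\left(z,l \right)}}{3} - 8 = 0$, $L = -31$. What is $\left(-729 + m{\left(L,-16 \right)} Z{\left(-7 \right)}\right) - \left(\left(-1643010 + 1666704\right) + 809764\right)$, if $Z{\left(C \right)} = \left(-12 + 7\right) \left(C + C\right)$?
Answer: $-832507$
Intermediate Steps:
$Z{\left(C \right)} = - 10 C$ ($Z{\left(C \right)} = - 5 \cdot 2 C = - 10 C$)
$m{\left(z,l \right)} = 24$ ($m{\left(z,l \right)} = 24 + 3 \cdot 0 = 24 + 0 = 24$)
$\left(-729 + m{\left(L,-16 \right)} Z{\left(-7 \right)}\right) - \left(\left(-1643010 + 1666704\right) + 809764\right) = \left(-729 + 24 \left(\left(-10\right) \left(-7\right)\right)\right) - \left(\left(-1643010 + 1666704\right) + 809764\right) = \left(-729 + 24 \cdot 70\right) - \left(23694 + 809764\right) = \left(-729 + 1680\right) - 833458 = 951 - 833458 = -832507$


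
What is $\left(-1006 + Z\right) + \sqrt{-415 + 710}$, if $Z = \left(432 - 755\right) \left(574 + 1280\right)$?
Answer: $-599848 + \sqrt{295} \approx -5.9983 \cdot 10^{5}$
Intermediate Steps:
$Z = -598842$ ($Z = \left(-323\right) 1854 = -598842$)
$\left(-1006 + Z\right) + \sqrt{-415 + 710} = \left(-1006 - 598842\right) + \sqrt{-415 + 710} = -599848 + \sqrt{295}$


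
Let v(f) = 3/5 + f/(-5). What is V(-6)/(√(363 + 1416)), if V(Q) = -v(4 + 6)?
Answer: 7*√1779/8895 ≈ 0.033193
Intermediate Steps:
v(f) = ⅗ - f/5 (v(f) = 3*(⅕) + f*(-⅕) = ⅗ - f/5)
V(Q) = 7/5 (V(Q) = -(⅗ - (4 + 6)/5) = -(⅗ - ⅕*10) = -(⅗ - 2) = -1*(-7/5) = 7/5)
V(-6)/(√(363 + 1416)) = 7/(5*(√(363 + 1416))) = 7/(5*(√1779)) = 7*(√1779/1779)/5 = 7*√1779/8895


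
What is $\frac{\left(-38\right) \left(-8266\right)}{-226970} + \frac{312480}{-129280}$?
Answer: $- \frac{348535837}{91695880} \approx -3.801$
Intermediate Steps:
$\frac{\left(-38\right) \left(-8266\right)}{-226970} + \frac{312480}{-129280} = 314108 \left(- \frac{1}{226970}\right) + 312480 \left(- \frac{1}{129280}\right) = - \frac{157054}{113485} - \frac{1953}{808} = - \frac{348535837}{91695880}$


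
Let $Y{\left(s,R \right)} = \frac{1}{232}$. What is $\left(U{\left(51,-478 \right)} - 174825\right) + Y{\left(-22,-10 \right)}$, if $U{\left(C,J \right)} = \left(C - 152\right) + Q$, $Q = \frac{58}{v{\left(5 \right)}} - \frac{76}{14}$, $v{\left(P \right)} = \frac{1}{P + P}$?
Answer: $- \frac{283146713}{1624} \approx -1.7435 \cdot 10^{5}$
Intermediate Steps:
$v{\left(P \right)} = \frac{1}{2 P}$
$Q = \frac{4022}{7}$ ($Q = \frac{58}{\frac{1}{2} \cdot \frac{1}{5}} - \frac{76}{14} = \frac{58}{\frac{1}{2} \cdot \frac{1}{5}} - \frac{38}{7} = 58 \frac{1}{\frac{1}{10}} - \frac{38}{7} = 58 \cdot 10 - \frac{38}{7} = 580 - \frac{38}{7} = \frac{4022}{7} \approx 574.57$)
$Y{\left(s,R \right)} = \frac{1}{232}$
$U{\left(C,J \right)} = \frac{2958}{7} + C$ ($U{\left(C,J \right)} = \left(C - 152\right) + \frac{4022}{7} = \left(-152 + C\right) + \frac{4022}{7} = \frac{2958}{7} + C$)
$\left(U{\left(51,-478 \right)} - 174825\right) + Y{\left(-22,-10 \right)} = \left(\left(\frac{2958}{7} + 51\right) - 174825\right) + \frac{1}{232} = \left(\frac{3315}{7} - 174825\right) + \frac{1}{232} = - \frac{1220460}{7} + \frac{1}{232} = - \frac{283146713}{1624}$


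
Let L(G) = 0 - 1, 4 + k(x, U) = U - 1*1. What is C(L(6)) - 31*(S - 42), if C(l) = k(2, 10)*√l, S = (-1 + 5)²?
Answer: 806 + 5*I ≈ 806.0 + 5.0*I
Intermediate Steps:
k(x, U) = -5 + U (k(x, U) = -4 + (U - 1*1) = -4 + (U - 1) = -4 + (-1 + U) = -5 + U)
L(G) = -1
S = 16 (S = 4² = 16)
C(l) = 5*√l (C(l) = (-5 + 10)*√l = 5*√l)
C(L(6)) - 31*(S - 42) = 5*√(-1) - 31*(16 - 42) = 5*I - 31*(-26) = 5*I + 806 = 806 + 5*I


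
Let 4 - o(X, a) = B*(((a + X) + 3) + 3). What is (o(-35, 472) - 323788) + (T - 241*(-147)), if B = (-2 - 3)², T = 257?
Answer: -299175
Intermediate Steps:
B = 25 (B = (-5)² = 25)
o(X, a) = -146 - 25*X - 25*a (o(X, a) = 4 - 25*(((a + X) + 3) + 3) = 4 - 25*(((X + a) + 3) + 3) = 4 - 25*((3 + X + a) + 3) = 4 - 25*(6 + X + a) = 4 - (150 + 25*X + 25*a) = 4 + (-150 - 25*X - 25*a) = -146 - 25*X - 25*a)
(o(-35, 472) - 323788) + (T - 241*(-147)) = ((-146 - 25*(-35) - 25*472) - 323788) + (257 - 241*(-147)) = ((-146 + 875 - 11800) - 323788) + (257 + 35427) = (-11071 - 323788) + 35684 = -334859 + 35684 = -299175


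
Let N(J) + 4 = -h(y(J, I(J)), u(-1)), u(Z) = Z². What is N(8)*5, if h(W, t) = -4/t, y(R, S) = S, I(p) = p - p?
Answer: 0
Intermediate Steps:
I(p) = 0
N(J) = 0 (N(J) = -4 - (-4)/((-1)²) = -4 - (-4)/1 = -4 - (-4) = -4 - 1*(-4) = -4 + 4 = 0)
N(8)*5 = 0*5 = 0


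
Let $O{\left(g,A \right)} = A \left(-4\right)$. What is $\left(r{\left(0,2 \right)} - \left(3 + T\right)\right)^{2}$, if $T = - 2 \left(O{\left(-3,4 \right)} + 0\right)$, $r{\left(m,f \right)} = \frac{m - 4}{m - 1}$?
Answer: $961$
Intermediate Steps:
$O{\left(g,A \right)} = - 4 A$
$r{\left(m,f \right)} = \frac{-4 + m}{-1 + m}$
$T = 32$ ($T = - 2 \left(\left(-4\right) 4 + 0\right) = - 2 \left(-16 + 0\right) = \left(-2\right) \left(-16\right) = 32$)
$\left(r{\left(0,2 \right)} - \left(3 + T\right)\right)^{2} = \left(\frac{-4 + 0}{-1 + 0} - 35\right)^{2} = \left(\frac{1}{-1} \left(-4\right) - 35\right)^{2} = \left(\left(-1\right) \left(-4\right) - 35\right)^{2} = \left(4 - 35\right)^{2} = \left(-31\right)^{2} = 961$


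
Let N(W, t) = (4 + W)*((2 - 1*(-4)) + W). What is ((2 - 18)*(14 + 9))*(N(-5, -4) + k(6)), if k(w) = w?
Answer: -1840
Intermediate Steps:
N(W, t) = (4 + W)*(6 + W) (N(W, t) = (4 + W)*((2 + 4) + W) = (4 + W)*(6 + W))
((2 - 18)*(14 + 9))*(N(-5, -4) + k(6)) = ((2 - 18)*(14 + 9))*((24 + (-5)² + 10*(-5)) + 6) = (-16*23)*((24 + 25 - 50) + 6) = -368*(-1 + 6) = -368*5 = -1840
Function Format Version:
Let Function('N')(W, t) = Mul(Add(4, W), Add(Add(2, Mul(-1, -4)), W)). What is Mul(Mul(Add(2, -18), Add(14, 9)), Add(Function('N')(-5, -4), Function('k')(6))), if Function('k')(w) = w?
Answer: -1840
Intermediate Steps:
Function('N')(W, t) = Mul(Add(4, W), Add(6, W)) (Function('N')(W, t) = Mul(Add(4, W), Add(Add(2, 4), W)) = Mul(Add(4, W), Add(6, W)))
Mul(Mul(Add(2, -18), Add(14, 9)), Add(Function('N')(-5, -4), Function('k')(6))) = Mul(Mul(Add(2, -18), Add(14, 9)), Add(Add(24, Pow(-5, 2), Mul(10, -5)), 6)) = Mul(Mul(-16, 23), Add(Add(24, 25, -50), 6)) = Mul(-368, Add(-1, 6)) = Mul(-368, 5) = -1840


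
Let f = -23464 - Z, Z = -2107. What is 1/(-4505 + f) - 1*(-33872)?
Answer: 875997663/25862 ≈ 33872.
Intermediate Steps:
f = -21357 (f = -23464 - 1*(-2107) = -23464 + 2107 = -21357)
1/(-4505 + f) - 1*(-33872) = 1/(-4505 - 21357) - 1*(-33872) = 1/(-25862) + 33872 = -1/25862 + 33872 = 875997663/25862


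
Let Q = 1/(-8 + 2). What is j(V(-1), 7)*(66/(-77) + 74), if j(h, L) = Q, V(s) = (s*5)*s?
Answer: -256/21 ≈ -12.190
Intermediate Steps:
Q = -1/6 (Q = 1/(-6) = -1/6 ≈ -0.16667)
V(s) = 5*s**2 (V(s) = (5*s)*s = 5*s**2)
j(h, L) = -1/6
j(V(-1), 7)*(66/(-77) + 74) = -(66/(-77) + 74)/6 = -(66*(-1/77) + 74)/6 = -(-6/7 + 74)/6 = -1/6*512/7 = -256/21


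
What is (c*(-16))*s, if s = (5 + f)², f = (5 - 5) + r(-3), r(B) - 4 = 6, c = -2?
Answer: 7200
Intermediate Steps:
r(B) = 10 (r(B) = 4 + 6 = 10)
f = 10 (f = (5 - 5) + 10 = 0 + 10 = 10)
s = 225 (s = (5 + 10)² = 15² = 225)
(c*(-16))*s = -2*(-16)*225 = 32*225 = 7200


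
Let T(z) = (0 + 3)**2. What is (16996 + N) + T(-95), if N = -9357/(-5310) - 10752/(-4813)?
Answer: 144899807837/8519010 ≈ 17009.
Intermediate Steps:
T(z) = 9 (T(z) = 3**2 = 9)
N = 34042787/8519010 (N = -9357*(-1/5310) - 10752*(-1/4813) = 3119/1770 + 10752/4813 = 34042787/8519010 ≈ 3.9961)
(16996 + N) + T(-95) = (16996 + 34042787/8519010) + 9 = 144823136747/8519010 + 9 = 144899807837/8519010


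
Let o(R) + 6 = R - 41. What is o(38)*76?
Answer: -684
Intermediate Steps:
o(R) = -47 + R (o(R) = -6 + (R - 41) = -6 + (-41 + R) = -47 + R)
o(38)*76 = (-47 + 38)*76 = -9*76 = -684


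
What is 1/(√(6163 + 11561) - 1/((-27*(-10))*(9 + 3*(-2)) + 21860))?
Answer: 22670/9108875823599 + 1027857800*√4431/9108875823599 ≈ 0.0075114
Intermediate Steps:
1/(√(6163 + 11561) - 1/((-27*(-10))*(9 + 3*(-2)) + 21860)) = 1/(√17724 - 1/(270*(9 - 6) + 21860)) = 1/(2*√4431 - 1/(270*3 + 21860)) = 1/(2*√4431 - 1/(810 + 21860)) = 1/(2*√4431 - 1/22670) = 1/(-1/22670 + 2*√4431)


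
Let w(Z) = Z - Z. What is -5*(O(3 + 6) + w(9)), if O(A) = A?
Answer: -45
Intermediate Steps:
w(Z) = 0
-5*(O(3 + 6) + w(9)) = -5*((3 + 6) + 0) = -5*(9 + 0) = -5*9 = -45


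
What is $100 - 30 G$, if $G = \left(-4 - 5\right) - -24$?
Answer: $-350$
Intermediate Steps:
$G = 15$ ($G = -9 + 24 = 15$)
$100 - 30 G = 100 - 450 = -350$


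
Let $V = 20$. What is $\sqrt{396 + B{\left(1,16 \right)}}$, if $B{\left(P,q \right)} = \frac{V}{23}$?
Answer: $\frac{2 \sqrt{52486}}{23} \approx 19.922$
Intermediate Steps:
$B{\left(P,q \right)} = \frac{20}{23}$
$\sqrt{396 + B{\left(1,16 \right)}} = \sqrt{396 + \frac{20}{23}} = \sqrt{\frac{9128}{23}} = \frac{2 \sqrt{52486}}{23}$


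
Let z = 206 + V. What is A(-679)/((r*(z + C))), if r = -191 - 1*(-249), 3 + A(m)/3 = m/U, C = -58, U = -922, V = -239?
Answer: 6261/4866316 ≈ 0.0012866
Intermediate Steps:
z = -33 (z = 206 - 239 = -33)
A(m) = -9 - 3*m/922 (A(m) = -9 + 3*(m/(-922)) = -9 + 3*(m*(-1/922)) = -9 + 3*(-m/922) = -9 - 3*m/922)
r = 58 (r = -191 + 249 = 58)
A(-679)/((r*(z + C))) = (-9 - 3/922*(-679))/((58*(-33 - 58))) = (-9 + 2037/922)/((58*(-91))) = -6261/922/(-5278) = -6261/922*(-1/5278) = 6261/4866316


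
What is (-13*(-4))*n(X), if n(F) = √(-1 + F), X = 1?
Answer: 0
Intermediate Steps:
(-13*(-4))*n(X) = (-13*(-4))*√(-1 + 1) = 52*√0 = 52*0 = 0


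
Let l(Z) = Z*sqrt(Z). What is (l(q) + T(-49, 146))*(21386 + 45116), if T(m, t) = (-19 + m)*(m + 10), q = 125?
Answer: 176363304 + 41563750*sqrt(5) ≈ 2.6930e+8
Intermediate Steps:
T(m, t) = (-19 + m)*(10 + m)
l(Z) = Z**(3/2)
(l(q) + T(-49, 146))*(21386 + 45116) = (125**(3/2) + (-190 + (-49)**2 - 9*(-49)))*(21386 + 45116) = (625*sqrt(5) + (-190 + 2401 + 441))*66502 = (625*sqrt(5) + 2652)*66502 = (2652 + 625*sqrt(5))*66502 = 176363304 + 41563750*sqrt(5)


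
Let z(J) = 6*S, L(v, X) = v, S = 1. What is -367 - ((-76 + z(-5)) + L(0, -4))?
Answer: -297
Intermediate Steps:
z(J) = 6 (z(J) = 6*1 = 6)
-367 - ((-76 + z(-5)) + L(0, -4)) = -367 - ((-76 + 6) + 0) = -367 - (-70 + 0) = -367 - 1*(-70) = -367 + 70 = -297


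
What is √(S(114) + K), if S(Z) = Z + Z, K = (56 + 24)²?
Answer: 2*√1657 ≈ 81.412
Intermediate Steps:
K = 6400 (K = 80² = 6400)
S(Z) = 2*Z
√(S(114) + K) = √(2*114 + 6400) = √(228 + 6400) = √6628 = 2*√1657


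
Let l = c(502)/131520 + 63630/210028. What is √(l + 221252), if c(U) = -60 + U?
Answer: √3364571514892712361510/123316440 ≈ 470.37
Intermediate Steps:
l = 151097321/493265760 (l = (-60 + 502)/131520 + 63630/210028 = 442*(1/131520) + 63630*(1/210028) = 221/65760 + 4545/15002 = 151097321/493265760 ≈ 0.30632)
√(l + 221252) = √(151097321/493265760 + 221252) = √(109136187028841/493265760) = √3364571514892712361510/123316440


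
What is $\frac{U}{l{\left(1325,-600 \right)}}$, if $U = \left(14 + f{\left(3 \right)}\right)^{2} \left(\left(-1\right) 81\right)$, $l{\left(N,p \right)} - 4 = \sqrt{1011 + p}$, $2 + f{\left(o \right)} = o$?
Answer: $\frac{14580}{79} - \frac{3645 \sqrt{411}}{79} \approx -750.83$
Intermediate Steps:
$f{\left(o \right)} = -2 + o$
$l{\left(N,p \right)} = 4 + \sqrt{1011 + p}$
$U = -18225$ ($U = \left(14 + \left(-2 + 3\right)\right)^{2} \left(\left(-1\right) 81\right) = \left(14 + 1\right)^{2} \left(-81\right) = 15^{2} \left(-81\right) = 225 \left(-81\right) = -18225$)
$\frac{U}{l{\left(1325,-600 \right)}} = - \frac{18225}{4 + \sqrt{1011 - 600}} = - \frac{18225}{4 + \sqrt{411}}$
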